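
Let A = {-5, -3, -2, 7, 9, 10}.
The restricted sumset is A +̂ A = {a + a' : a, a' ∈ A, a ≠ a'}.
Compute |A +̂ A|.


Restricted sumset: A +̂ A = {a + a' : a ∈ A, a' ∈ A, a ≠ a'}.
Equivalently, take A + A and drop any sum 2a that is achievable ONLY as a + a for a ∈ A (i.e. sums representable only with equal summands).
Enumerate pairs (a, a') with a < a' (symmetric, so each unordered pair gives one sum; this covers all a ≠ a'):
  -5 + -3 = -8
  -5 + -2 = -7
  -5 + 7 = 2
  -5 + 9 = 4
  -5 + 10 = 5
  -3 + -2 = -5
  -3 + 7 = 4
  -3 + 9 = 6
  -3 + 10 = 7
  -2 + 7 = 5
  -2 + 9 = 7
  -2 + 10 = 8
  7 + 9 = 16
  7 + 10 = 17
  9 + 10 = 19
Collected distinct sums: {-8, -7, -5, 2, 4, 5, 6, 7, 8, 16, 17, 19}
|A +̂ A| = 12
(Reference bound: |A +̂ A| ≥ 2|A| - 3 for |A| ≥ 2, with |A| = 6 giving ≥ 9.)

|A +̂ A| = 12


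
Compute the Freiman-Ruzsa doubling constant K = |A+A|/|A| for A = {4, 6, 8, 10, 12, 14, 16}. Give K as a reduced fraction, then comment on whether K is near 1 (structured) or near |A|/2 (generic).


|A| = 7.
Compute A + A by enumerating all 49 pairs.
A + A = {8, 10, 12, 14, 16, 18, 20, 22, 24, 26, 28, 30, 32}, so |A + A| = 13.
K = |A + A| / |A| = 13/7 (already in lowest terms) ≈ 1.8571.
Reference: AP of size 7 gives K = 13/7 ≈ 1.8571; a fully generic set of size 7 gives K ≈ 4.0000.

|A| = 7, |A + A| = 13, K = 13/7.


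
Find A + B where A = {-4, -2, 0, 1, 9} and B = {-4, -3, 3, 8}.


A + B = {a + b : a ∈ A, b ∈ B}.
Enumerate all |A|·|B| = 5·4 = 20 pairs (a, b) and collect distinct sums.
a = -4: -4+-4=-8, -4+-3=-7, -4+3=-1, -4+8=4
a = -2: -2+-4=-6, -2+-3=-5, -2+3=1, -2+8=6
a = 0: 0+-4=-4, 0+-3=-3, 0+3=3, 0+8=8
a = 1: 1+-4=-3, 1+-3=-2, 1+3=4, 1+8=9
a = 9: 9+-4=5, 9+-3=6, 9+3=12, 9+8=17
Collecting distinct sums: A + B = {-8, -7, -6, -5, -4, -3, -2, -1, 1, 3, 4, 5, 6, 8, 9, 12, 17}
|A + B| = 17

A + B = {-8, -7, -6, -5, -4, -3, -2, -1, 1, 3, 4, 5, 6, 8, 9, 12, 17}


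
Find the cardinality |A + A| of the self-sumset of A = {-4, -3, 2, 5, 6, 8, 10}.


A + A = {a + a' : a, a' ∈ A}; |A| = 7.
General bounds: 2|A| - 1 ≤ |A + A| ≤ |A|(|A|+1)/2, i.e. 13 ≤ |A + A| ≤ 28.
Lower bound 2|A|-1 is attained iff A is an arithmetic progression.
Enumerate sums a + a' for a ≤ a' (symmetric, so this suffices):
a = -4: -4+-4=-8, -4+-3=-7, -4+2=-2, -4+5=1, -4+6=2, -4+8=4, -4+10=6
a = -3: -3+-3=-6, -3+2=-1, -3+5=2, -3+6=3, -3+8=5, -3+10=7
a = 2: 2+2=4, 2+5=7, 2+6=8, 2+8=10, 2+10=12
a = 5: 5+5=10, 5+6=11, 5+8=13, 5+10=15
a = 6: 6+6=12, 6+8=14, 6+10=16
a = 8: 8+8=16, 8+10=18
a = 10: 10+10=20
Distinct sums: {-8, -7, -6, -2, -1, 1, 2, 3, 4, 5, 6, 7, 8, 10, 11, 12, 13, 14, 15, 16, 18, 20}
|A + A| = 22

|A + A| = 22


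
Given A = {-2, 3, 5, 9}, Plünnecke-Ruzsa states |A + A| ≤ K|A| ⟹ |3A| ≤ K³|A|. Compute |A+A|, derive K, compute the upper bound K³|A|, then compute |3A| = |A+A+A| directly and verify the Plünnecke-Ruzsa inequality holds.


|A| = 4.
Step 1: Compute A + A by enumerating all 16 pairs.
A + A = {-4, 1, 3, 6, 7, 8, 10, 12, 14, 18}, so |A + A| = 10.
Step 2: Doubling constant K = |A + A|/|A| = 10/4 = 10/4 ≈ 2.5000.
Step 3: Plünnecke-Ruzsa gives |3A| ≤ K³·|A| = (2.5000)³ · 4 ≈ 62.5000.
Step 4: Compute 3A = A + A + A directly by enumerating all triples (a,b,c) ∈ A³; |3A| = 19.
Step 5: Check 19 ≤ 62.5000? Yes ✓.

K = 10/4, Plünnecke-Ruzsa bound K³|A| ≈ 62.5000, |3A| = 19, inequality holds.


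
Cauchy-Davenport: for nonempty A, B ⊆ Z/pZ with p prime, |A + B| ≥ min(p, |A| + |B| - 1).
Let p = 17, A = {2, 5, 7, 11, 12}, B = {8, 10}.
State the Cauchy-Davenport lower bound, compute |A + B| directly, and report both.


Cauchy-Davenport: |A + B| ≥ min(p, |A| + |B| - 1) for A, B nonempty in Z/pZ.
|A| = 5, |B| = 2, p = 17.
CD lower bound = min(17, 5 + 2 - 1) = min(17, 6) = 6.
Compute A + B mod 17 directly:
a = 2: 2+8=10, 2+10=12
a = 5: 5+8=13, 5+10=15
a = 7: 7+8=15, 7+10=0
a = 11: 11+8=2, 11+10=4
a = 12: 12+8=3, 12+10=5
A + B = {0, 2, 3, 4, 5, 10, 12, 13, 15}, so |A + B| = 9.
Verify: 9 ≥ 6? Yes ✓.

CD lower bound = 6, actual |A + B| = 9.


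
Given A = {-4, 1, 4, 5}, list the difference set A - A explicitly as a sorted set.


A - A = {a - a' : a, a' ∈ A}.
Compute a - a' for each ordered pair (a, a'):
a = -4: -4--4=0, -4-1=-5, -4-4=-8, -4-5=-9
a = 1: 1--4=5, 1-1=0, 1-4=-3, 1-5=-4
a = 4: 4--4=8, 4-1=3, 4-4=0, 4-5=-1
a = 5: 5--4=9, 5-1=4, 5-4=1, 5-5=0
Collecting distinct values (and noting 0 appears from a-a):
A - A = {-9, -8, -5, -4, -3, -1, 0, 1, 3, 4, 5, 8, 9}
|A - A| = 13

A - A = {-9, -8, -5, -4, -3, -1, 0, 1, 3, 4, 5, 8, 9}


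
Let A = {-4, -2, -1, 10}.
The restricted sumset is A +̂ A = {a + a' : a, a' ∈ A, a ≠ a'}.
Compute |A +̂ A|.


Restricted sumset: A +̂ A = {a + a' : a ∈ A, a' ∈ A, a ≠ a'}.
Equivalently, take A + A and drop any sum 2a that is achievable ONLY as a + a for a ∈ A (i.e. sums representable only with equal summands).
Enumerate pairs (a, a') with a < a' (symmetric, so each unordered pair gives one sum; this covers all a ≠ a'):
  -4 + -2 = -6
  -4 + -1 = -5
  -4 + 10 = 6
  -2 + -1 = -3
  -2 + 10 = 8
  -1 + 10 = 9
Collected distinct sums: {-6, -5, -3, 6, 8, 9}
|A +̂ A| = 6
(Reference bound: |A +̂ A| ≥ 2|A| - 3 for |A| ≥ 2, with |A| = 4 giving ≥ 5.)

|A +̂ A| = 6


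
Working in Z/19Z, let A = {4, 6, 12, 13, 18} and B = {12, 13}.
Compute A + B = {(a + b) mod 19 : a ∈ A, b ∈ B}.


Work in Z/19Z: reduce every sum a + b modulo 19.
Enumerate all 10 pairs:
a = 4: 4+12=16, 4+13=17
a = 6: 6+12=18, 6+13=0
a = 12: 12+12=5, 12+13=6
a = 13: 13+12=6, 13+13=7
a = 18: 18+12=11, 18+13=12
Distinct residues collected: {0, 5, 6, 7, 11, 12, 16, 17, 18}
|A + B| = 9 (out of 19 total residues).

A + B = {0, 5, 6, 7, 11, 12, 16, 17, 18}


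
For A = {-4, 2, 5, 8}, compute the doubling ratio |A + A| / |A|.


|A| = 4.
Compute A + A by enumerating all 16 pairs.
A + A = {-8, -2, 1, 4, 7, 10, 13, 16}, so |A + A| = 8.
K = |A + A| / |A| = 8/4 = 2/1 ≈ 2.0000.
Reference: AP of size 4 gives K = 7/4 ≈ 1.7500; a fully generic set of size 4 gives K ≈ 2.5000.

|A| = 4, |A + A| = 8, K = 8/4 = 2/1.


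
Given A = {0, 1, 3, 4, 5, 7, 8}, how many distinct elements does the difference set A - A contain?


A - A = {a - a' : a, a' ∈ A}; |A| = 7.
Bounds: 2|A|-1 ≤ |A - A| ≤ |A|² - |A| + 1, i.e. 13 ≤ |A - A| ≤ 43.
Note: 0 ∈ A - A always (from a - a). The set is symmetric: if d ∈ A - A then -d ∈ A - A.
Enumerate nonzero differences d = a - a' with a > a' (then include -d):
Positive differences: {1, 2, 3, 4, 5, 6, 7, 8}
Full difference set: {0} ∪ (positive diffs) ∪ (negative diffs).
|A - A| = 1 + 2·8 = 17 (matches direct enumeration: 17).

|A - A| = 17


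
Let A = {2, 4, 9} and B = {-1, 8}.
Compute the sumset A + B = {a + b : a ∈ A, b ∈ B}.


A + B = {a + b : a ∈ A, b ∈ B}.
Enumerate all |A|·|B| = 3·2 = 6 pairs (a, b) and collect distinct sums.
a = 2: 2+-1=1, 2+8=10
a = 4: 4+-1=3, 4+8=12
a = 9: 9+-1=8, 9+8=17
Collecting distinct sums: A + B = {1, 3, 8, 10, 12, 17}
|A + B| = 6

A + B = {1, 3, 8, 10, 12, 17}


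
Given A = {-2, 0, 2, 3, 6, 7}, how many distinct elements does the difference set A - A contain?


A - A = {a - a' : a, a' ∈ A}; |A| = 6.
Bounds: 2|A|-1 ≤ |A - A| ≤ |A|² - |A| + 1, i.e. 11 ≤ |A - A| ≤ 31.
Note: 0 ∈ A - A always (from a - a). The set is symmetric: if d ∈ A - A then -d ∈ A - A.
Enumerate nonzero differences d = a - a' with a > a' (then include -d):
Positive differences: {1, 2, 3, 4, 5, 6, 7, 8, 9}
Full difference set: {0} ∪ (positive diffs) ∪ (negative diffs).
|A - A| = 1 + 2·9 = 19 (matches direct enumeration: 19).

|A - A| = 19


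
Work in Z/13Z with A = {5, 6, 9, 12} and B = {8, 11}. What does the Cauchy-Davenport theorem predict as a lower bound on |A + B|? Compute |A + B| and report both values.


Cauchy-Davenport: |A + B| ≥ min(p, |A| + |B| - 1) for A, B nonempty in Z/pZ.
|A| = 4, |B| = 2, p = 13.
CD lower bound = min(13, 4 + 2 - 1) = min(13, 5) = 5.
Compute A + B mod 13 directly:
a = 5: 5+8=0, 5+11=3
a = 6: 6+8=1, 6+11=4
a = 9: 9+8=4, 9+11=7
a = 12: 12+8=7, 12+11=10
A + B = {0, 1, 3, 4, 7, 10}, so |A + B| = 6.
Verify: 6 ≥ 5? Yes ✓.

CD lower bound = 5, actual |A + B| = 6.


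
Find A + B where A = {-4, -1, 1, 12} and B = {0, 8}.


A + B = {a + b : a ∈ A, b ∈ B}.
Enumerate all |A|·|B| = 4·2 = 8 pairs (a, b) and collect distinct sums.
a = -4: -4+0=-4, -4+8=4
a = -1: -1+0=-1, -1+8=7
a = 1: 1+0=1, 1+8=9
a = 12: 12+0=12, 12+8=20
Collecting distinct sums: A + B = {-4, -1, 1, 4, 7, 9, 12, 20}
|A + B| = 8

A + B = {-4, -1, 1, 4, 7, 9, 12, 20}


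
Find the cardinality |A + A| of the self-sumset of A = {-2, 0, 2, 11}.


A + A = {a + a' : a, a' ∈ A}; |A| = 4.
General bounds: 2|A| - 1 ≤ |A + A| ≤ |A|(|A|+1)/2, i.e. 7 ≤ |A + A| ≤ 10.
Lower bound 2|A|-1 is attained iff A is an arithmetic progression.
Enumerate sums a + a' for a ≤ a' (symmetric, so this suffices):
a = -2: -2+-2=-4, -2+0=-2, -2+2=0, -2+11=9
a = 0: 0+0=0, 0+2=2, 0+11=11
a = 2: 2+2=4, 2+11=13
a = 11: 11+11=22
Distinct sums: {-4, -2, 0, 2, 4, 9, 11, 13, 22}
|A + A| = 9

|A + A| = 9


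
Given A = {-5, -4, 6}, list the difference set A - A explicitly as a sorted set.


A - A = {a - a' : a, a' ∈ A}.
Compute a - a' for each ordered pair (a, a'):
a = -5: -5--5=0, -5--4=-1, -5-6=-11
a = -4: -4--5=1, -4--4=0, -4-6=-10
a = 6: 6--5=11, 6--4=10, 6-6=0
Collecting distinct values (and noting 0 appears from a-a):
A - A = {-11, -10, -1, 0, 1, 10, 11}
|A - A| = 7

A - A = {-11, -10, -1, 0, 1, 10, 11}


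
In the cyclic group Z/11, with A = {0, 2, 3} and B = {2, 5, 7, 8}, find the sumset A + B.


Work in Z/11Z: reduce every sum a + b modulo 11.
Enumerate all 12 pairs:
a = 0: 0+2=2, 0+5=5, 0+7=7, 0+8=8
a = 2: 2+2=4, 2+5=7, 2+7=9, 2+8=10
a = 3: 3+2=5, 3+5=8, 3+7=10, 3+8=0
Distinct residues collected: {0, 2, 4, 5, 7, 8, 9, 10}
|A + B| = 8 (out of 11 total residues).

A + B = {0, 2, 4, 5, 7, 8, 9, 10}


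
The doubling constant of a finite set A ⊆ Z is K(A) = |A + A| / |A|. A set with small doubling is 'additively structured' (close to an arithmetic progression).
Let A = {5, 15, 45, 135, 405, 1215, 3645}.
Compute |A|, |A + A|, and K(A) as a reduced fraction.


|A| = 7.
Compute A + A by enumerating all 49 pairs.
A + A = {10, 20, 30, 50, 60, 90, 140, 150, 180, 270, 410, 420, 450, 540, 810, 1220, 1230, 1260, 1350, 1620, 2430, 3650, 3660, 3690, 3780, 4050, 4860, 7290}, so |A + A| = 28.
K = |A + A| / |A| = 28/7 = 4/1 ≈ 4.0000.
Reference: AP of size 7 gives K = 13/7 ≈ 1.8571; a fully generic set of size 7 gives K ≈ 4.0000.

|A| = 7, |A + A| = 28, K = 28/7 = 4/1.


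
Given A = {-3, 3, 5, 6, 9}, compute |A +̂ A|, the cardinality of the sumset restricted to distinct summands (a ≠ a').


Restricted sumset: A +̂ A = {a + a' : a ∈ A, a' ∈ A, a ≠ a'}.
Equivalently, take A + A and drop any sum 2a that is achievable ONLY as a + a for a ∈ A (i.e. sums representable only with equal summands).
Enumerate pairs (a, a') with a < a' (symmetric, so each unordered pair gives one sum; this covers all a ≠ a'):
  -3 + 3 = 0
  -3 + 5 = 2
  -3 + 6 = 3
  -3 + 9 = 6
  3 + 5 = 8
  3 + 6 = 9
  3 + 9 = 12
  5 + 6 = 11
  5 + 9 = 14
  6 + 9 = 15
Collected distinct sums: {0, 2, 3, 6, 8, 9, 11, 12, 14, 15}
|A +̂ A| = 10
(Reference bound: |A +̂ A| ≥ 2|A| - 3 for |A| ≥ 2, with |A| = 5 giving ≥ 7.)

|A +̂ A| = 10


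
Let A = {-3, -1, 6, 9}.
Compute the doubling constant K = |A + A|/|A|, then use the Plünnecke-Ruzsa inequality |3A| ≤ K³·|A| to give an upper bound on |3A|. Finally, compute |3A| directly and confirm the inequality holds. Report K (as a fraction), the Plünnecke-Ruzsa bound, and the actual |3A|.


|A| = 4.
Step 1: Compute A + A by enumerating all 16 pairs.
A + A = {-6, -4, -2, 3, 5, 6, 8, 12, 15, 18}, so |A + A| = 10.
Step 2: Doubling constant K = |A + A|/|A| = 10/4 = 10/4 ≈ 2.5000.
Step 3: Plünnecke-Ruzsa gives |3A| ≤ K³·|A| = (2.5000)³ · 4 ≈ 62.5000.
Step 4: Compute 3A = A + A + A directly by enumerating all triples (a,b,c) ∈ A³; |3A| = 20.
Step 5: Check 20 ≤ 62.5000? Yes ✓.

K = 10/4, Plünnecke-Ruzsa bound K³|A| ≈ 62.5000, |3A| = 20, inequality holds.


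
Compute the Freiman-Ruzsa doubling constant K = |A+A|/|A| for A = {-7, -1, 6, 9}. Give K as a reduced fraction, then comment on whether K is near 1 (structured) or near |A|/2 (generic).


|A| = 4.
Compute A + A by enumerating all 16 pairs.
A + A = {-14, -8, -2, -1, 2, 5, 8, 12, 15, 18}, so |A + A| = 10.
K = |A + A| / |A| = 10/4 = 5/2 ≈ 2.5000.
Reference: AP of size 4 gives K = 7/4 ≈ 1.7500; a fully generic set of size 4 gives K ≈ 2.5000.

|A| = 4, |A + A| = 10, K = 10/4 = 5/2.


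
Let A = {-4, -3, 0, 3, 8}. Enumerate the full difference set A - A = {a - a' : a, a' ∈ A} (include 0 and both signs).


A - A = {a - a' : a, a' ∈ A}.
Compute a - a' for each ordered pair (a, a'):
a = -4: -4--4=0, -4--3=-1, -4-0=-4, -4-3=-7, -4-8=-12
a = -3: -3--4=1, -3--3=0, -3-0=-3, -3-3=-6, -3-8=-11
a = 0: 0--4=4, 0--3=3, 0-0=0, 0-3=-3, 0-8=-8
a = 3: 3--4=7, 3--3=6, 3-0=3, 3-3=0, 3-8=-5
a = 8: 8--4=12, 8--3=11, 8-0=8, 8-3=5, 8-8=0
Collecting distinct values (and noting 0 appears from a-a):
A - A = {-12, -11, -8, -7, -6, -5, -4, -3, -1, 0, 1, 3, 4, 5, 6, 7, 8, 11, 12}
|A - A| = 19

A - A = {-12, -11, -8, -7, -6, -5, -4, -3, -1, 0, 1, 3, 4, 5, 6, 7, 8, 11, 12}


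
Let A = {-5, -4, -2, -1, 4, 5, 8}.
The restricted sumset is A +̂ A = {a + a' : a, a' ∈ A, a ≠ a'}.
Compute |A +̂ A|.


Restricted sumset: A +̂ A = {a + a' : a ∈ A, a' ∈ A, a ≠ a'}.
Equivalently, take A + A and drop any sum 2a that is achievable ONLY as a + a for a ∈ A (i.e. sums representable only with equal summands).
Enumerate pairs (a, a') with a < a' (symmetric, so each unordered pair gives one sum; this covers all a ≠ a'):
  -5 + -4 = -9
  -5 + -2 = -7
  -5 + -1 = -6
  -5 + 4 = -1
  -5 + 5 = 0
  -5 + 8 = 3
  -4 + -2 = -6
  -4 + -1 = -5
  -4 + 4 = 0
  -4 + 5 = 1
  -4 + 8 = 4
  -2 + -1 = -3
  -2 + 4 = 2
  -2 + 5 = 3
  -2 + 8 = 6
  -1 + 4 = 3
  -1 + 5 = 4
  -1 + 8 = 7
  4 + 5 = 9
  4 + 8 = 12
  5 + 8 = 13
Collected distinct sums: {-9, -7, -6, -5, -3, -1, 0, 1, 2, 3, 4, 6, 7, 9, 12, 13}
|A +̂ A| = 16
(Reference bound: |A +̂ A| ≥ 2|A| - 3 for |A| ≥ 2, with |A| = 7 giving ≥ 11.)

|A +̂ A| = 16


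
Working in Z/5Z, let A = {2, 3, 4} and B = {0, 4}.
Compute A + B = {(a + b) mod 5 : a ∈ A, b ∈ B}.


Work in Z/5Z: reduce every sum a + b modulo 5.
Enumerate all 6 pairs:
a = 2: 2+0=2, 2+4=1
a = 3: 3+0=3, 3+4=2
a = 4: 4+0=4, 4+4=3
Distinct residues collected: {1, 2, 3, 4}
|A + B| = 4 (out of 5 total residues).

A + B = {1, 2, 3, 4}


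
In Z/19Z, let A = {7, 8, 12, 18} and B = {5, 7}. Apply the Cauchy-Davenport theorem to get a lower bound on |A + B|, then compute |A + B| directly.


Cauchy-Davenport: |A + B| ≥ min(p, |A| + |B| - 1) for A, B nonempty in Z/pZ.
|A| = 4, |B| = 2, p = 19.
CD lower bound = min(19, 4 + 2 - 1) = min(19, 5) = 5.
Compute A + B mod 19 directly:
a = 7: 7+5=12, 7+7=14
a = 8: 8+5=13, 8+7=15
a = 12: 12+5=17, 12+7=0
a = 18: 18+5=4, 18+7=6
A + B = {0, 4, 6, 12, 13, 14, 15, 17}, so |A + B| = 8.
Verify: 8 ≥ 5? Yes ✓.

CD lower bound = 5, actual |A + B| = 8.


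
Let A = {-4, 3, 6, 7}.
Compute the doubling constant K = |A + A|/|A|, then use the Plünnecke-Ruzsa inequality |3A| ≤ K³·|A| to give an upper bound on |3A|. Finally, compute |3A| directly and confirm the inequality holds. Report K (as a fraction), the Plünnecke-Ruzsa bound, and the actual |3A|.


|A| = 4.
Step 1: Compute A + A by enumerating all 16 pairs.
A + A = {-8, -1, 2, 3, 6, 9, 10, 12, 13, 14}, so |A + A| = 10.
Step 2: Doubling constant K = |A + A|/|A| = 10/4 = 10/4 ≈ 2.5000.
Step 3: Plünnecke-Ruzsa gives |3A| ≤ K³·|A| = (2.5000)³ · 4 ≈ 62.5000.
Step 4: Compute 3A = A + A + A directly by enumerating all triples (a,b,c) ∈ A³; |3A| = 19.
Step 5: Check 19 ≤ 62.5000? Yes ✓.

K = 10/4, Plünnecke-Ruzsa bound K³|A| ≈ 62.5000, |3A| = 19, inequality holds.


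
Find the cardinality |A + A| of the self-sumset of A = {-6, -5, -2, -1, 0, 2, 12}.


A + A = {a + a' : a, a' ∈ A}; |A| = 7.
General bounds: 2|A| - 1 ≤ |A + A| ≤ |A|(|A|+1)/2, i.e. 13 ≤ |A + A| ≤ 28.
Lower bound 2|A|-1 is attained iff A is an arithmetic progression.
Enumerate sums a + a' for a ≤ a' (symmetric, so this suffices):
a = -6: -6+-6=-12, -6+-5=-11, -6+-2=-8, -6+-1=-7, -6+0=-6, -6+2=-4, -6+12=6
a = -5: -5+-5=-10, -5+-2=-7, -5+-1=-6, -5+0=-5, -5+2=-3, -5+12=7
a = -2: -2+-2=-4, -2+-1=-3, -2+0=-2, -2+2=0, -2+12=10
a = -1: -1+-1=-2, -1+0=-1, -1+2=1, -1+12=11
a = 0: 0+0=0, 0+2=2, 0+12=12
a = 2: 2+2=4, 2+12=14
a = 12: 12+12=24
Distinct sums: {-12, -11, -10, -8, -7, -6, -5, -4, -3, -2, -1, 0, 1, 2, 4, 6, 7, 10, 11, 12, 14, 24}
|A + A| = 22

|A + A| = 22


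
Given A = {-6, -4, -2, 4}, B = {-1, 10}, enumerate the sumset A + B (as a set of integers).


A + B = {a + b : a ∈ A, b ∈ B}.
Enumerate all |A|·|B| = 4·2 = 8 pairs (a, b) and collect distinct sums.
a = -6: -6+-1=-7, -6+10=4
a = -4: -4+-1=-5, -4+10=6
a = -2: -2+-1=-3, -2+10=8
a = 4: 4+-1=3, 4+10=14
Collecting distinct sums: A + B = {-7, -5, -3, 3, 4, 6, 8, 14}
|A + B| = 8

A + B = {-7, -5, -3, 3, 4, 6, 8, 14}


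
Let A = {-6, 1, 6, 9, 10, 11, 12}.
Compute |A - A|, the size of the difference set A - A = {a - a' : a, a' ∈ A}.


A - A = {a - a' : a, a' ∈ A}; |A| = 7.
Bounds: 2|A|-1 ≤ |A - A| ≤ |A|² - |A| + 1, i.e. 13 ≤ |A - A| ≤ 43.
Note: 0 ∈ A - A always (from a - a). The set is symmetric: if d ∈ A - A then -d ∈ A - A.
Enumerate nonzero differences d = a - a' with a > a' (then include -d):
Positive differences: {1, 2, 3, 4, 5, 6, 7, 8, 9, 10, 11, 12, 15, 16, 17, 18}
Full difference set: {0} ∪ (positive diffs) ∪ (negative diffs).
|A - A| = 1 + 2·16 = 33 (matches direct enumeration: 33).

|A - A| = 33


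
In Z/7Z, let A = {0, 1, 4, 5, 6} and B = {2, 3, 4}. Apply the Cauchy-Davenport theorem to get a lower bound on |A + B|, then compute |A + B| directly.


Cauchy-Davenport: |A + B| ≥ min(p, |A| + |B| - 1) for A, B nonempty in Z/pZ.
|A| = 5, |B| = 3, p = 7.
CD lower bound = min(7, 5 + 3 - 1) = min(7, 7) = 7.
Compute A + B mod 7 directly:
a = 0: 0+2=2, 0+3=3, 0+4=4
a = 1: 1+2=3, 1+3=4, 1+4=5
a = 4: 4+2=6, 4+3=0, 4+4=1
a = 5: 5+2=0, 5+3=1, 5+4=2
a = 6: 6+2=1, 6+3=2, 6+4=3
A + B = {0, 1, 2, 3, 4, 5, 6}, so |A + B| = 7.
Verify: 7 ≥ 7? Yes ✓.

CD lower bound = 7, actual |A + B| = 7.


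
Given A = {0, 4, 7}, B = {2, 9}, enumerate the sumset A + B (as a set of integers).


A + B = {a + b : a ∈ A, b ∈ B}.
Enumerate all |A|·|B| = 3·2 = 6 pairs (a, b) and collect distinct sums.
a = 0: 0+2=2, 0+9=9
a = 4: 4+2=6, 4+9=13
a = 7: 7+2=9, 7+9=16
Collecting distinct sums: A + B = {2, 6, 9, 13, 16}
|A + B| = 5

A + B = {2, 6, 9, 13, 16}


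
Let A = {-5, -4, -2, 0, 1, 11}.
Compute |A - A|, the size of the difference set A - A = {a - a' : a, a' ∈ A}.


A - A = {a - a' : a, a' ∈ A}; |A| = 6.
Bounds: 2|A|-1 ≤ |A - A| ≤ |A|² - |A| + 1, i.e. 11 ≤ |A - A| ≤ 31.
Note: 0 ∈ A - A always (from a - a). The set is symmetric: if d ∈ A - A then -d ∈ A - A.
Enumerate nonzero differences d = a - a' with a > a' (then include -d):
Positive differences: {1, 2, 3, 4, 5, 6, 10, 11, 13, 15, 16}
Full difference set: {0} ∪ (positive diffs) ∪ (negative diffs).
|A - A| = 1 + 2·11 = 23 (matches direct enumeration: 23).

|A - A| = 23


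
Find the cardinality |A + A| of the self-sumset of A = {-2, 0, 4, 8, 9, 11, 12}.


A + A = {a + a' : a, a' ∈ A}; |A| = 7.
General bounds: 2|A| - 1 ≤ |A + A| ≤ |A|(|A|+1)/2, i.e. 13 ≤ |A + A| ≤ 28.
Lower bound 2|A|-1 is attained iff A is an arithmetic progression.
Enumerate sums a + a' for a ≤ a' (symmetric, so this suffices):
a = -2: -2+-2=-4, -2+0=-2, -2+4=2, -2+8=6, -2+9=7, -2+11=9, -2+12=10
a = 0: 0+0=0, 0+4=4, 0+8=8, 0+9=9, 0+11=11, 0+12=12
a = 4: 4+4=8, 4+8=12, 4+9=13, 4+11=15, 4+12=16
a = 8: 8+8=16, 8+9=17, 8+11=19, 8+12=20
a = 9: 9+9=18, 9+11=20, 9+12=21
a = 11: 11+11=22, 11+12=23
a = 12: 12+12=24
Distinct sums: {-4, -2, 0, 2, 4, 6, 7, 8, 9, 10, 11, 12, 13, 15, 16, 17, 18, 19, 20, 21, 22, 23, 24}
|A + A| = 23

|A + A| = 23


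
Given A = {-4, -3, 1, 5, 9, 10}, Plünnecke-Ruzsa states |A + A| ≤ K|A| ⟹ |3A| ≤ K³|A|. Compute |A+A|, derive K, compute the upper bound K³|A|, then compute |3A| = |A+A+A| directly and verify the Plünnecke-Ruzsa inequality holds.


|A| = 6.
Step 1: Compute A + A by enumerating all 36 pairs.
A + A = {-8, -7, -6, -3, -2, 1, 2, 5, 6, 7, 10, 11, 14, 15, 18, 19, 20}, so |A + A| = 17.
Step 2: Doubling constant K = |A + A|/|A| = 17/6 = 17/6 ≈ 2.8333.
Step 3: Plünnecke-Ruzsa gives |3A| ≤ K³·|A| = (2.8333)³ · 6 ≈ 136.4722.
Step 4: Compute 3A = A + A + A directly by enumerating all triples (a,b,c) ∈ A³; |3A| = 34.
Step 5: Check 34 ≤ 136.4722? Yes ✓.

K = 17/6, Plünnecke-Ruzsa bound K³|A| ≈ 136.4722, |3A| = 34, inequality holds.


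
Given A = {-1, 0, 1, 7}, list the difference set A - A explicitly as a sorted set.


A - A = {a - a' : a, a' ∈ A}.
Compute a - a' for each ordered pair (a, a'):
a = -1: -1--1=0, -1-0=-1, -1-1=-2, -1-7=-8
a = 0: 0--1=1, 0-0=0, 0-1=-1, 0-7=-7
a = 1: 1--1=2, 1-0=1, 1-1=0, 1-7=-6
a = 7: 7--1=8, 7-0=7, 7-1=6, 7-7=0
Collecting distinct values (and noting 0 appears from a-a):
A - A = {-8, -7, -6, -2, -1, 0, 1, 2, 6, 7, 8}
|A - A| = 11

A - A = {-8, -7, -6, -2, -1, 0, 1, 2, 6, 7, 8}


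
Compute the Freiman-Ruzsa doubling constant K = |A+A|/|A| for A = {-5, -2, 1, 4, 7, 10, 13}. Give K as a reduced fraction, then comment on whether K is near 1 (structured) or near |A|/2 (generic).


|A| = 7.
Compute A + A by enumerating all 49 pairs.
A + A = {-10, -7, -4, -1, 2, 5, 8, 11, 14, 17, 20, 23, 26}, so |A + A| = 13.
K = |A + A| / |A| = 13/7 (already in lowest terms) ≈ 1.8571.
Reference: AP of size 7 gives K = 13/7 ≈ 1.8571; a fully generic set of size 7 gives K ≈ 4.0000.

|A| = 7, |A + A| = 13, K = 13/7.


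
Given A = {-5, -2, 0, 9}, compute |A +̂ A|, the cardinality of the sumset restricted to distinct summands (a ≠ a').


Restricted sumset: A +̂ A = {a + a' : a ∈ A, a' ∈ A, a ≠ a'}.
Equivalently, take A + A and drop any sum 2a that is achievable ONLY as a + a for a ∈ A (i.e. sums representable only with equal summands).
Enumerate pairs (a, a') with a < a' (symmetric, so each unordered pair gives one sum; this covers all a ≠ a'):
  -5 + -2 = -7
  -5 + 0 = -5
  -5 + 9 = 4
  -2 + 0 = -2
  -2 + 9 = 7
  0 + 9 = 9
Collected distinct sums: {-7, -5, -2, 4, 7, 9}
|A +̂ A| = 6
(Reference bound: |A +̂ A| ≥ 2|A| - 3 for |A| ≥ 2, with |A| = 4 giving ≥ 5.)

|A +̂ A| = 6


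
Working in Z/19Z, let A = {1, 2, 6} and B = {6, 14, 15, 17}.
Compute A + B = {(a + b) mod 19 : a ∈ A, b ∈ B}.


Work in Z/19Z: reduce every sum a + b modulo 19.
Enumerate all 12 pairs:
a = 1: 1+6=7, 1+14=15, 1+15=16, 1+17=18
a = 2: 2+6=8, 2+14=16, 2+15=17, 2+17=0
a = 6: 6+6=12, 6+14=1, 6+15=2, 6+17=4
Distinct residues collected: {0, 1, 2, 4, 7, 8, 12, 15, 16, 17, 18}
|A + B| = 11 (out of 19 total residues).

A + B = {0, 1, 2, 4, 7, 8, 12, 15, 16, 17, 18}


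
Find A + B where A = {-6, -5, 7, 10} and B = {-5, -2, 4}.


A + B = {a + b : a ∈ A, b ∈ B}.
Enumerate all |A|·|B| = 4·3 = 12 pairs (a, b) and collect distinct sums.
a = -6: -6+-5=-11, -6+-2=-8, -6+4=-2
a = -5: -5+-5=-10, -5+-2=-7, -5+4=-1
a = 7: 7+-5=2, 7+-2=5, 7+4=11
a = 10: 10+-5=5, 10+-2=8, 10+4=14
Collecting distinct sums: A + B = {-11, -10, -8, -7, -2, -1, 2, 5, 8, 11, 14}
|A + B| = 11

A + B = {-11, -10, -8, -7, -2, -1, 2, 5, 8, 11, 14}


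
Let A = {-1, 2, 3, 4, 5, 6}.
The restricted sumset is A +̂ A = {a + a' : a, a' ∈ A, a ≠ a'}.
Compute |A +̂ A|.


Restricted sumset: A +̂ A = {a + a' : a ∈ A, a' ∈ A, a ≠ a'}.
Equivalently, take A + A and drop any sum 2a that is achievable ONLY as a + a for a ∈ A (i.e. sums representable only with equal summands).
Enumerate pairs (a, a') with a < a' (symmetric, so each unordered pair gives one sum; this covers all a ≠ a'):
  -1 + 2 = 1
  -1 + 3 = 2
  -1 + 4 = 3
  -1 + 5 = 4
  -1 + 6 = 5
  2 + 3 = 5
  2 + 4 = 6
  2 + 5 = 7
  2 + 6 = 8
  3 + 4 = 7
  3 + 5 = 8
  3 + 6 = 9
  4 + 5 = 9
  4 + 6 = 10
  5 + 6 = 11
Collected distinct sums: {1, 2, 3, 4, 5, 6, 7, 8, 9, 10, 11}
|A +̂ A| = 11
(Reference bound: |A +̂ A| ≥ 2|A| - 3 for |A| ≥ 2, with |A| = 6 giving ≥ 9.)

|A +̂ A| = 11


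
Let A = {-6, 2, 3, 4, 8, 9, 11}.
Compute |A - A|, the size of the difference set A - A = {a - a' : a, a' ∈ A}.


A - A = {a - a' : a, a' ∈ A}; |A| = 7.
Bounds: 2|A|-1 ≤ |A - A| ≤ |A|² - |A| + 1, i.e. 13 ≤ |A - A| ≤ 43.
Note: 0 ∈ A - A always (from a - a). The set is symmetric: if d ∈ A - A then -d ∈ A - A.
Enumerate nonzero differences d = a - a' with a > a' (then include -d):
Positive differences: {1, 2, 3, 4, 5, 6, 7, 8, 9, 10, 14, 15, 17}
Full difference set: {0} ∪ (positive diffs) ∪ (negative diffs).
|A - A| = 1 + 2·13 = 27 (matches direct enumeration: 27).

|A - A| = 27


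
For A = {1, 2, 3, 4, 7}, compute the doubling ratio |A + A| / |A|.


|A| = 5.
Compute A + A by enumerating all 25 pairs.
A + A = {2, 3, 4, 5, 6, 7, 8, 9, 10, 11, 14}, so |A + A| = 11.
K = |A + A| / |A| = 11/5 (already in lowest terms) ≈ 2.2000.
Reference: AP of size 5 gives K = 9/5 ≈ 1.8000; a fully generic set of size 5 gives K ≈ 3.0000.

|A| = 5, |A + A| = 11, K = 11/5.


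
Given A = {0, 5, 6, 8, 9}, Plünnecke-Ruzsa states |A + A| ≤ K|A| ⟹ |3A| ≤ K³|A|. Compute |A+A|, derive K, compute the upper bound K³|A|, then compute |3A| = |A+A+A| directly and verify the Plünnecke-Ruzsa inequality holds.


|A| = 5.
Step 1: Compute A + A by enumerating all 25 pairs.
A + A = {0, 5, 6, 8, 9, 10, 11, 12, 13, 14, 15, 16, 17, 18}, so |A + A| = 14.
Step 2: Doubling constant K = |A + A|/|A| = 14/5 = 14/5 ≈ 2.8000.
Step 3: Plünnecke-Ruzsa gives |3A| ≤ K³·|A| = (2.8000)³ · 5 ≈ 109.7600.
Step 4: Compute 3A = A + A + A directly by enumerating all triples (a,b,c) ∈ A³; |3A| = 23.
Step 5: Check 23 ≤ 109.7600? Yes ✓.

K = 14/5, Plünnecke-Ruzsa bound K³|A| ≈ 109.7600, |3A| = 23, inequality holds.


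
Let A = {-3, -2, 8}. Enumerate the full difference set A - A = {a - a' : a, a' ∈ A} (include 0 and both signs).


A - A = {a - a' : a, a' ∈ A}.
Compute a - a' for each ordered pair (a, a'):
a = -3: -3--3=0, -3--2=-1, -3-8=-11
a = -2: -2--3=1, -2--2=0, -2-8=-10
a = 8: 8--3=11, 8--2=10, 8-8=0
Collecting distinct values (and noting 0 appears from a-a):
A - A = {-11, -10, -1, 0, 1, 10, 11}
|A - A| = 7

A - A = {-11, -10, -1, 0, 1, 10, 11}


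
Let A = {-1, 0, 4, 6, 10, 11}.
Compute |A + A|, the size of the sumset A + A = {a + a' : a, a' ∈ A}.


A + A = {a + a' : a, a' ∈ A}; |A| = 6.
General bounds: 2|A| - 1 ≤ |A + A| ≤ |A|(|A|+1)/2, i.e. 11 ≤ |A + A| ≤ 21.
Lower bound 2|A|-1 is attained iff A is an arithmetic progression.
Enumerate sums a + a' for a ≤ a' (symmetric, so this suffices):
a = -1: -1+-1=-2, -1+0=-1, -1+4=3, -1+6=5, -1+10=9, -1+11=10
a = 0: 0+0=0, 0+4=4, 0+6=6, 0+10=10, 0+11=11
a = 4: 4+4=8, 4+6=10, 4+10=14, 4+11=15
a = 6: 6+6=12, 6+10=16, 6+11=17
a = 10: 10+10=20, 10+11=21
a = 11: 11+11=22
Distinct sums: {-2, -1, 0, 3, 4, 5, 6, 8, 9, 10, 11, 12, 14, 15, 16, 17, 20, 21, 22}
|A + A| = 19

|A + A| = 19


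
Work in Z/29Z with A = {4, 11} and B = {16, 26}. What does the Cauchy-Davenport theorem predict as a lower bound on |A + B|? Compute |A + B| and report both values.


Cauchy-Davenport: |A + B| ≥ min(p, |A| + |B| - 1) for A, B nonempty in Z/pZ.
|A| = 2, |B| = 2, p = 29.
CD lower bound = min(29, 2 + 2 - 1) = min(29, 3) = 3.
Compute A + B mod 29 directly:
a = 4: 4+16=20, 4+26=1
a = 11: 11+16=27, 11+26=8
A + B = {1, 8, 20, 27}, so |A + B| = 4.
Verify: 4 ≥ 3? Yes ✓.

CD lower bound = 3, actual |A + B| = 4.


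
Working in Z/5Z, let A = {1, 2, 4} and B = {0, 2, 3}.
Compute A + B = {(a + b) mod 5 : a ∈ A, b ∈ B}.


Work in Z/5Z: reduce every sum a + b modulo 5.
Enumerate all 9 pairs:
a = 1: 1+0=1, 1+2=3, 1+3=4
a = 2: 2+0=2, 2+2=4, 2+3=0
a = 4: 4+0=4, 4+2=1, 4+3=2
Distinct residues collected: {0, 1, 2, 3, 4}
|A + B| = 5 (out of 5 total residues).

A + B = {0, 1, 2, 3, 4}


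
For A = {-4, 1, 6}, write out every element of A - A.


A - A = {a - a' : a, a' ∈ A}.
Compute a - a' for each ordered pair (a, a'):
a = -4: -4--4=0, -4-1=-5, -4-6=-10
a = 1: 1--4=5, 1-1=0, 1-6=-5
a = 6: 6--4=10, 6-1=5, 6-6=0
Collecting distinct values (and noting 0 appears from a-a):
A - A = {-10, -5, 0, 5, 10}
|A - A| = 5

A - A = {-10, -5, 0, 5, 10}


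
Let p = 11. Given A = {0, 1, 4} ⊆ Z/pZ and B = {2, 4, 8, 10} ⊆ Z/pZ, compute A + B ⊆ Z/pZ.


Work in Z/11Z: reduce every sum a + b modulo 11.
Enumerate all 12 pairs:
a = 0: 0+2=2, 0+4=4, 0+8=8, 0+10=10
a = 1: 1+2=3, 1+4=5, 1+8=9, 1+10=0
a = 4: 4+2=6, 4+4=8, 4+8=1, 4+10=3
Distinct residues collected: {0, 1, 2, 3, 4, 5, 6, 8, 9, 10}
|A + B| = 10 (out of 11 total residues).

A + B = {0, 1, 2, 3, 4, 5, 6, 8, 9, 10}


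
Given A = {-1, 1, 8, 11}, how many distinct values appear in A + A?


A + A = {a + a' : a, a' ∈ A}; |A| = 4.
General bounds: 2|A| - 1 ≤ |A + A| ≤ |A|(|A|+1)/2, i.e. 7 ≤ |A + A| ≤ 10.
Lower bound 2|A|-1 is attained iff A is an arithmetic progression.
Enumerate sums a + a' for a ≤ a' (symmetric, so this suffices):
a = -1: -1+-1=-2, -1+1=0, -1+8=7, -1+11=10
a = 1: 1+1=2, 1+8=9, 1+11=12
a = 8: 8+8=16, 8+11=19
a = 11: 11+11=22
Distinct sums: {-2, 0, 2, 7, 9, 10, 12, 16, 19, 22}
|A + A| = 10

|A + A| = 10


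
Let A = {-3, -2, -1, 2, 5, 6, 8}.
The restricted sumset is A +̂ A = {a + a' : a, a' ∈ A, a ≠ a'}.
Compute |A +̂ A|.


Restricted sumset: A +̂ A = {a + a' : a ∈ A, a' ∈ A, a ≠ a'}.
Equivalently, take A + A and drop any sum 2a that is achievable ONLY as a + a for a ∈ A (i.e. sums representable only with equal summands).
Enumerate pairs (a, a') with a < a' (symmetric, so each unordered pair gives one sum; this covers all a ≠ a'):
  -3 + -2 = -5
  -3 + -1 = -4
  -3 + 2 = -1
  -3 + 5 = 2
  -3 + 6 = 3
  -3 + 8 = 5
  -2 + -1 = -3
  -2 + 2 = 0
  -2 + 5 = 3
  -2 + 6 = 4
  -2 + 8 = 6
  -1 + 2 = 1
  -1 + 5 = 4
  -1 + 6 = 5
  -1 + 8 = 7
  2 + 5 = 7
  2 + 6 = 8
  2 + 8 = 10
  5 + 6 = 11
  5 + 8 = 13
  6 + 8 = 14
Collected distinct sums: {-5, -4, -3, -1, 0, 1, 2, 3, 4, 5, 6, 7, 8, 10, 11, 13, 14}
|A +̂ A| = 17
(Reference bound: |A +̂ A| ≥ 2|A| - 3 for |A| ≥ 2, with |A| = 7 giving ≥ 11.)

|A +̂ A| = 17


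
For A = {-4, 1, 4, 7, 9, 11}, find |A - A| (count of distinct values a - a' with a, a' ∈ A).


A - A = {a - a' : a, a' ∈ A}; |A| = 6.
Bounds: 2|A|-1 ≤ |A - A| ≤ |A|² - |A| + 1, i.e. 11 ≤ |A - A| ≤ 31.
Note: 0 ∈ A - A always (from a - a). The set is symmetric: if d ∈ A - A then -d ∈ A - A.
Enumerate nonzero differences d = a - a' with a > a' (then include -d):
Positive differences: {2, 3, 4, 5, 6, 7, 8, 10, 11, 13, 15}
Full difference set: {0} ∪ (positive diffs) ∪ (negative diffs).
|A - A| = 1 + 2·11 = 23 (matches direct enumeration: 23).

|A - A| = 23


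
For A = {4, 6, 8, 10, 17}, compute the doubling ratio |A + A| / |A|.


|A| = 5.
Compute A + A by enumerating all 25 pairs.
A + A = {8, 10, 12, 14, 16, 18, 20, 21, 23, 25, 27, 34}, so |A + A| = 12.
K = |A + A| / |A| = 12/5 (already in lowest terms) ≈ 2.4000.
Reference: AP of size 5 gives K = 9/5 ≈ 1.8000; a fully generic set of size 5 gives K ≈ 3.0000.

|A| = 5, |A + A| = 12, K = 12/5.


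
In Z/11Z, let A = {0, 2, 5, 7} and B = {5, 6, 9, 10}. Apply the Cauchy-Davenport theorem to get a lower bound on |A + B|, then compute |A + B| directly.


Cauchy-Davenport: |A + B| ≥ min(p, |A| + |B| - 1) for A, B nonempty in Z/pZ.
|A| = 4, |B| = 4, p = 11.
CD lower bound = min(11, 4 + 4 - 1) = min(11, 7) = 7.
Compute A + B mod 11 directly:
a = 0: 0+5=5, 0+6=6, 0+9=9, 0+10=10
a = 2: 2+5=7, 2+6=8, 2+9=0, 2+10=1
a = 5: 5+5=10, 5+6=0, 5+9=3, 5+10=4
a = 7: 7+5=1, 7+6=2, 7+9=5, 7+10=6
A + B = {0, 1, 2, 3, 4, 5, 6, 7, 8, 9, 10}, so |A + B| = 11.
Verify: 11 ≥ 7? Yes ✓.

CD lower bound = 7, actual |A + B| = 11.


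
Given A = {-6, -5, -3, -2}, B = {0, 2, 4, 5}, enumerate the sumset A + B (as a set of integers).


A + B = {a + b : a ∈ A, b ∈ B}.
Enumerate all |A|·|B| = 4·4 = 16 pairs (a, b) and collect distinct sums.
a = -6: -6+0=-6, -6+2=-4, -6+4=-2, -6+5=-1
a = -5: -5+0=-5, -5+2=-3, -5+4=-1, -5+5=0
a = -3: -3+0=-3, -3+2=-1, -3+4=1, -3+5=2
a = -2: -2+0=-2, -2+2=0, -2+4=2, -2+5=3
Collecting distinct sums: A + B = {-6, -5, -4, -3, -2, -1, 0, 1, 2, 3}
|A + B| = 10

A + B = {-6, -5, -4, -3, -2, -1, 0, 1, 2, 3}


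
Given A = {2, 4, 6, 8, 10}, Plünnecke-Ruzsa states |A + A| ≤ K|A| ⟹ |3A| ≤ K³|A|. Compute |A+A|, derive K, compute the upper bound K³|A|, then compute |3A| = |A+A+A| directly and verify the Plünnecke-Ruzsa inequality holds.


|A| = 5.
Step 1: Compute A + A by enumerating all 25 pairs.
A + A = {4, 6, 8, 10, 12, 14, 16, 18, 20}, so |A + A| = 9.
Step 2: Doubling constant K = |A + A|/|A| = 9/5 = 9/5 ≈ 1.8000.
Step 3: Plünnecke-Ruzsa gives |3A| ≤ K³·|A| = (1.8000)³ · 5 ≈ 29.1600.
Step 4: Compute 3A = A + A + A directly by enumerating all triples (a,b,c) ∈ A³; |3A| = 13.
Step 5: Check 13 ≤ 29.1600? Yes ✓.

K = 9/5, Plünnecke-Ruzsa bound K³|A| ≈ 29.1600, |3A| = 13, inequality holds.


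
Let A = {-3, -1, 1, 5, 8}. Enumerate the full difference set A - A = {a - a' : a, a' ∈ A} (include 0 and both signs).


A - A = {a - a' : a, a' ∈ A}.
Compute a - a' for each ordered pair (a, a'):
a = -3: -3--3=0, -3--1=-2, -3-1=-4, -3-5=-8, -3-8=-11
a = -1: -1--3=2, -1--1=0, -1-1=-2, -1-5=-6, -1-8=-9
a = 1: 1--3=4, 1--1=2, 1-1=0, 1-5=-4, 1-8=-7
a = 5: 5--3=8, 5--1=6, 5-1=4, 5-5=0, 5-8=-3
a = 8: 8--3=11, 8--1=9, 8-1=7, 8-5=3, 8-8=0
Collecting distinct values (and noting 0 appears from a-a):
A - A = {-11, -9, -8, -7, -6, -4, -3, -2, 0, 2, 3, 4, 6, 7, 8, 9, 11}
|A - A| = 17

A - A = {-11, -9, -8, -7, -6, -4, -3, -2, 0, 2, 3, 4, 6, 7, 8, 9, 11}


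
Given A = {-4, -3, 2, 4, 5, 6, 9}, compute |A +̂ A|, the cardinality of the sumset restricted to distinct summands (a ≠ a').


Restricted sumset: A +̂ A = {a + a' : a ∈ A, a' ∈ A, a ≠ a'}.
Equivalently, take A + A and drop any sum 2a that is achievable ONLY as a + a for a ∈ A (i.e. sums representable only with equal summands).
Enumerate pairs (a, a') with a < a' (symmetric, so each unordered pair gives one sum; this covers all a ≠ a'):
  -4 + -3 = -7
  -4 + 2 = -2
  -4 + 4 = 0
  -4 + 5 = 1
  -4 + 6 = 2
  -4 + 9 = 5
  -3 + 2 = -1
  -3 + 4 = 1
  -3 + 5 = 2
  -3 + 6 = 3
  -3 + 9 = 6
  2 + 4 = 6
  2 + 5 = 7
  2 + 6 = 8
  2 + 9 = 11
  4 + 5 = 9
  4 + 6 = 10
  4 + 9 = 13
  5 + 6 = 11
  5 + 9 = 14
  6 + 9 = 15
Collected distinct sums: {-7, -2, -1, 0, 1, 2, 3, 5, 6, 7, 8, 9, 10, 11, 13, 14, 15}
|A +̂ A| = 17
(Reference bound: |A +̂ A| ≥ 2|A| - 3 for |A| ≥ 2, with |A| = 7 giving ≥ 11.)

|A +̂ A| = 17


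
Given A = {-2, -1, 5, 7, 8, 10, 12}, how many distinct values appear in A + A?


A + A = {a + a' : a, a' ∈ A}; |A| = 7.
General bounds: 2|A| - 1 ≤ |A + A| ≤ |A|(|A|+1)/2, i.e. 13 ≤ |A + A| ≤ 28.
Lower bound 2|A|-1 is attained iff A is an arithmetic progression.
Enumerate sums a + a' for a ≤ a' (symmetric, so this suffices):
a = -2: -2+-2=-4, -2+-1=-3, -2+5=3, -2+7=5, -2+8=6, -2+10=8, -2+12=10
a = -1: -1+-1=-2, -1+5=4, -1+7=6, -1+8=7, -1+10=9, -1+12=11
a = 5: 5+5=10, 5+7=12, 5+8=13, 5+10=15, 5+12=17
a = 7: 7+7=14, 7+8=15, 7+10=17, 7+12=19
a = 8: 8+8=16, 8+10=18, 8+12=20
a = 10: 10+10=20, 10+12=22
a = 12: 12+12=24
Distinct sums: {-4, -3, -2, 3, 4, 5, 6, 7, 8, 9, 10, 11, 12, 13, 14, 15, 16, 17, 18, 19, 20, 22, 24}
|A + A| = 23

|A + A| = 23


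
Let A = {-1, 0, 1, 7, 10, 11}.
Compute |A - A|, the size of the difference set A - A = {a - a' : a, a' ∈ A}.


A - A = {a - a' : a, a' ∈ A}; |A| = 6.
Bounds: 2|A|-1 ≤ |A - A| ≤ |A|² - |A| + 1, i.e. 11 ≤ |A - A| ≤ 31.
Note: 0 ∈ A - A always (from a - a). The set is symmetric: if d ∈ A - A then -d ∈ A - A.
Enumerate nonzero differences d = a - a' with a > a' (then include -d):
Positive differences: {1, 2, 3, 4, 6, 7, 8, 9, 10, 11, 12}
Full difference set: {0} ∪ (positive diffs) ∪ (negative diffs).
|A - A| = 1 + 2·11 = 23 (matches direct enumeration: 23).

|A - A| = 23


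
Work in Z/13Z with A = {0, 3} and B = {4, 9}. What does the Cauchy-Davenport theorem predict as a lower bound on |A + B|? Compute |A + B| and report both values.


Cauchy-Davenport: |A + B| ≥ min(p, |A| + |B| - 1) for A, B nonempty in Z/pZ.
|A| = 2, |B| = 2, p = 13.
CD lower bound = min(13, 2 + 2 - 1) = min(13, 3) = 3.
Compute A + B mod 13 directly:
a = 0: 0+4=4, 0+9=9
a = 3: 3+4=7, 3+9=12
A + B = {4, 7, 9, 12}, so |A + B| = 4.
Verify: 4 ≥ 3? Yes ✓.

CD lower bound = 3, actual |A + B| = 4.


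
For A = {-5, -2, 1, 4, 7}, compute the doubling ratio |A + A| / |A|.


|A| = 5.
Compute A + A by enumerating all 25 pairs.
A + A = {-10, -7, -4, -1, 2, 5, 8, 11, 14}, so |A + A| = 9.
K = |A + A| / |A| = 9/5 (already in lowest terms) ≈ 1.8000.
Reference: AP of size 5 gives K = 9/5 ≈ 1.8000; a fully generic set of size 5 gives K ≈ 3.0000.

|A| = 5, |A + A| = 9, K = 9/5.


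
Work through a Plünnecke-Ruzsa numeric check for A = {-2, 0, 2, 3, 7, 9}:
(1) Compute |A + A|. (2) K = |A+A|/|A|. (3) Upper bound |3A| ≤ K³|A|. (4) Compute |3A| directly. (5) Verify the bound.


|A| = 6.
Step 1: Compute A + A by enumerating all 36 pairs.
A + A = {-4, -2, 0, 1, 2, 3, 4, 5, 6, 7, 9, 10, 11, 12, 14, 16, 18}, so |A + A| = 17.
Step 2: Doubling constant K = |A + A|/|A| = 17/6 = 17/6 ≈ 2.8333.
Step 3: Plünnecke-Ruzsa gives |3A| ≤ K³·|A| = (2.8333)³ · 6 ≈ 136.4722.
Step 4: Compute 3A = A + A + A directly by enumerating all triples (a,b,c) ∈ A³; |3A| = 29.
Step 5: Check 29 ≤ 136.4722? Yes ✓.

K = 17/6, Plünnecke-Ruzsa bound K³|A| ≈ 136.4722, |3A| = 29, inequality holds.


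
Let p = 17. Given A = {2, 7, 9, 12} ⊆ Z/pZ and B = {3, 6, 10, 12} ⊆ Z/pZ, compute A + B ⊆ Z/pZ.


Work in Z/17Z: reduce every sum a + b modulo 17.
Enumerate all 16 pairs:
a = 2: 2+3=5, 2+6=8, 2+10=12, 2+12=14
a = 7: 7+3=10, 7+6=13, 7+10=0, 7+12=2
a = 9: 9+3=12, 9+6=15, 9+10=2, 9+12=4
a = 12: 12+3=15, 12+6=1, 12+10=5, 12+12=7
Distinct residues collected: {0, 1, 2, 4, 5, 7, 8, 10, 12, 13, 14, 15}
|A + B| = 12 (out of 17 total residues).

A + B = {0, 1, 2, 4, 5, 7, 8, 10, 12, 13, 14, 15}


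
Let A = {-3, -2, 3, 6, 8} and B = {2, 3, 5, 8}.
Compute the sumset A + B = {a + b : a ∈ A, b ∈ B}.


A + B = {a + b : a ∈ A, b ∈ B}.
Enumerate all |A|·|B| = 5·4 = 20 pairs (a, b) and collect distinct sums.
a = -3: -3+2=-1, -3+3=0, -3+5=2, -3+8=5
a = -2: -2+2=0, -2+3=1, -2+5=3, -2+8=6
a = 3: 3+2=5, 3+3=6, 3+5=8, 3+8=11
a = 6: 6+2=8, 6+3=9, 6+5=11, 6+8=14
a = 8: 8+2=10, 8+3=11, 8+5=13, 8+8=16
Collecting distinct sums: A + B = {-1, 0, 1, 2, 3, 5, 6, 8, 9, 10, 11, 13, 14, 16}
|A + B| = 14

A + B = {-1, 0, 1, 2, 3, 5, 6, 8, 9, 10, 11, 13, 14, 16}


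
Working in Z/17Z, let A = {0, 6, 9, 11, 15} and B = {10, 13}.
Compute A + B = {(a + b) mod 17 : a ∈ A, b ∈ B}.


Work in Z/17Z: reduce every sum a + b modulo 17.
Enumerate all 10 pairs:
a = 0: 0+10=10, 0+13=13
a = 6: 6+10=16, 6+13=2
a = 9: 9+10=2, 9+13=5
a = 11: 11+10=4, 11+13=7
a = 15: 15+10=8, 15+13=11
Distinct residues collected: {2, 4, 5, 7, 8, 10, 11, 13, 16}
|A + B| = 9 (out of 17 total residues).

A + B = {2, 4, 5, 7, 8, 10, 11, 13, 16}


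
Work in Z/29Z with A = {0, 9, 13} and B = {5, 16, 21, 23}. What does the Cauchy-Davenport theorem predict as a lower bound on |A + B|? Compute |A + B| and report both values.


Cauchy-Davenport: |A + B| ≥ min(p, |A| + |B| - 1) for A, B nonempty in Z/pZ.
|A| = 3, |B| = 4, p = 29.
CD lower bound = min(29, 3 + 4 - 1) = min(29, 6) = 6.
Compute A + B mod 29 directly:
a = 0: 0+5=5, 0+16=16, 0+21=21, 0+23=23
a = 9: 9+5=14, 9+16=25, 9+21=1, 9+23=3
a = 13: 13+5=18, 13+16=0, 13+21=5, 13+23=7
A + B = {0, 1, 3, 5, 7, 14, 16, 18, 21, 23, 25}, so |A + B| = 11.
Verify: 11 ≥ 6? Yes ✓.

CD lower bound = 6, actual |A + B| = 11.


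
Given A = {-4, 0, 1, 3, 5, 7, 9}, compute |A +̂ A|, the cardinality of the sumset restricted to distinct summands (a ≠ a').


Restricted sumset: A +̂ A = {a + a' : a ∈ A, a' ∈ A, a ≠ a'}.
Equivalently, take A + A and drop any sum 2a that is achievable ONLY as a + a for a ∈ A (i.e. sums representable only with equal summands).
Enumerate pairs (a, a') with a < a' (symmetric, so each unordered pair gives one sum; this covers all a ≠ a'):
  -4 + 0 = -4
  -4 + 1 = -3
  -4 + 3 = -1
  -4 + 5 = 1
  -4 + 7 = 3
  -4 + 9 = 5
  0 + 1 = 1
  0 + 3 = 3
  0 + 5 = 5
  0 + 7 = 7
  0 + 9 = 9
  1 + 3 = 4
  1 + 5 = 6
  1 + 7 = 8
  1 + 9 = 10
  3 + 5 = 8
  3 + 7 = 10
  3 + 9 = 12
  5 + 7 = 12
  5 + 9 = 14
  7 + 9 = 16
Collected distinct sums: {-4, -3, -1, 1, 3, 4, 5, 6, 7, 8, 9, 10, 12, 14, 16}
|A +̂ A| = 15
(Reference bound: |A +̂ A| ≥ 2|A| - 3 for |A| ≥ 2, with |A| = 7 giving ≥ 11.)

|A +̂ A| = 15
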